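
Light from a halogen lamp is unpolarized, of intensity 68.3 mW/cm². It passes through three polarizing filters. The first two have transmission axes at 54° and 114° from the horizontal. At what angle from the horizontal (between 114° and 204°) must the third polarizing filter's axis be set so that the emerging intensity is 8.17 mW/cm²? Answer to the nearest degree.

Unpolarized light through the first polarizer → I₁ = ½ I₀, now polarized at 54°.
I₂ = I₁ cos²(114° − 54°) = 0.5 I₀ · cos²(60°) = 0.125 I₀.
Target fraction: 8.17 / 68.3 mW/cm² = 0.1196 of I₀.
Need I₃/I₀ = 0.1196, so cos²(θ − 114°) = 0.1196 / 0.125 = 0.957.
θ − 114° = arccos(√0.957) = 12.0°, giving θ ≈ 114 + 12.0 = 126.0°.

θ ≈ 126°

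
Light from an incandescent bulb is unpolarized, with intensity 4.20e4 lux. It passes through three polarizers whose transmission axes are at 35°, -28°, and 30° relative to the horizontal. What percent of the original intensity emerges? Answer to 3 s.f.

≈ 2.89%

Unpolarized light through the first polarizer → I₁ = 4.20e4 lux/2 = 2.1e+04 lux, polarized at 35°.
I₂ = I₁ · cos²(63°) = 2.1e+04 · 0.2061 = 4328 lux.
I₃ = I₂ · cos²(58°) = 4328 · 0.2808 = 1215 lux.
That is 2.894% of the incident intensity.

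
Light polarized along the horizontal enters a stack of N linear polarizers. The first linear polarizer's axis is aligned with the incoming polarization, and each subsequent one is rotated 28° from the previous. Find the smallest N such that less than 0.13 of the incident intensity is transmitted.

First polarizer is aligned with the polarization: full transmission.
Each further stage multiplies by cos²(28°) = 0.7796.
After N polarizers: T = 0.7796^(N−1). Require T < 0.13 ⇒ N−1 > ln(0.13)/ln(0.7796) = 8.19, so N−1 ≥ 9 and N = 10.
Check: N=10 gives T = 0.1064 < 0.13; N=9 gives T = 0.1364.

N = 10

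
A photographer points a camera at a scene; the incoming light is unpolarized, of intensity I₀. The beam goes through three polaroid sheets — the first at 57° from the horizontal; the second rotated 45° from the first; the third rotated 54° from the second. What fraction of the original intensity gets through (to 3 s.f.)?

≈ 0.0864 I₀

Unpolarized light through the first polarizer → I₁ = ½ I₀, now polarized at 57°.
I₂ = I₁ cos²(45°) = 0.5 · 0.5 I₀ = 0.25 I₀.
I₃ = I₂ cos²(54°) = 0.25 · 0.3455 I₀ = 0.08637 I₀.
Transmitted fraction = 0.08637.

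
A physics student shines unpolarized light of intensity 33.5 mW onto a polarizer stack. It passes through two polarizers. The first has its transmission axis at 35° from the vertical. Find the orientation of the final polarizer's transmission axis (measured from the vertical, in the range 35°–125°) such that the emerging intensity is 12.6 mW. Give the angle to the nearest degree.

θ ≈ 65°

Unpolarized light through the first polarizer → I₁ = ½ I₀, now polarized at 35°.
Target fraction: 12.6 / 33.5 mW = 0.3761 of I₀.
Need I₂/I₀ = 0.3761, so cos²(θ − 35°) = 0.3761 / 0.5 = 0.7522.
θ − 35° = arccos(√0.7522) = 29.9°, giving θ ≈ 35 + 29.9 = 64.9°.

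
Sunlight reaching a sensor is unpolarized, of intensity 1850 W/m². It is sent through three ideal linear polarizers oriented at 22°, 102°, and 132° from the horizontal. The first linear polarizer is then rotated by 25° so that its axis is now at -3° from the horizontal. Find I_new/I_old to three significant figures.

I_new/I_old ≈ 2.22

Before rotation:
Unpolarized light through the first polarizer → I₁ = ½ I₀, now polarized at 22°.
I₂ = I₁ cos²(102° − 22°) = 0.5 I₀ · cos²(80°) = 0.01508 I₀.
I₃ = I₂ cos²(132° − 102°) = 0.01508 I₀ · cos²(30°) = 0.01131 I₀.
After rotation:
Unpolarized light through the first polarizer → I₁ = ½ I₀, now polarized at -3°.
Angle between axes 1 and 2: 75°. I₂ = 0.5 I₀ · cos²(75°) = 0.03349 I₀.
I₃ = I₂ cos²(132° − 102°) = 0.03349 I₀ · cos²(30°) = 0.02512 I₀.
Ratio = 0.02512 / 0.01131 = 2.222.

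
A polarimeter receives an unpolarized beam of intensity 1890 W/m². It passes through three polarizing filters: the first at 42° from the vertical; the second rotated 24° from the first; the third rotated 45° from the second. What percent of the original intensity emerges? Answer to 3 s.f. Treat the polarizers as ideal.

Unpolarized light through the first polarizer → I₁ = 1890 W/m²/2 = 945 W/m², polarized at 42°.
I₂ = I₁ · cos²(24°) = 945 · 0.8346 = 788.7 W/m².
I₃ = I₂ · cos²(45°) = 788.7 · 0.5 = 394.3 W/m².
That is 20.86% of the incident intensity.

≈ 20.9%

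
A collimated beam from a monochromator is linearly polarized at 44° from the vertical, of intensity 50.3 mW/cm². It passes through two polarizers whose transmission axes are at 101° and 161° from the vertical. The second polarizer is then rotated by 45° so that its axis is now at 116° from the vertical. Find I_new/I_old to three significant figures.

Before rotation:
I₁ = I₀ cos²(101° − 44°) = I₀ cos²(57°) = 0.2966 I₀.
I₂ = I₁ cos²(161° − 101°) = 0.2966 I₀ · cos²(60°) = 0.07416 I₀.
After rotation:
I₁ = I₀ cos²(101° − 44°) = I₀ cos²(57°) = 0.2966 I₀.
I₂ = I₁ cos²(116° − 101°) = 0.2966 I₀ · cos²(15°) = 0.2768 I₀.
Ratio = 0.2768 / 0.07416 = 3.732.

I_new/I_old ≈ 3.73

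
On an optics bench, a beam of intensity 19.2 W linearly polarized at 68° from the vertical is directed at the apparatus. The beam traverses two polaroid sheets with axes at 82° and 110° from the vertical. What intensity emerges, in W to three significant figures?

I ≈ 14.1 W

I₁ = 19.2 W · cos²(14°) = 18.08 W.
I₂ = I₁ · cos²(28°) = 18.08 · 0.7796 = 14.09 W.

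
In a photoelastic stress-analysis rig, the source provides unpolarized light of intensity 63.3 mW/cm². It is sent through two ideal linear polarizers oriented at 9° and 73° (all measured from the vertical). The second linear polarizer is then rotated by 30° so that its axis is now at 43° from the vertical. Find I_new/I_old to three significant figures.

Before rotation:
Unpolarized light through the first polarizer → I₁ = ½ I₀, now polarized at 9°.
I₂ = I₁ cos²(73° − 9°) = 0.5 I₀ · cos²(64°) = 0.09608 I₀.
After rotation:
Unpolarized light through the first polarizer → I₁ = ½ I₀, now polarized at 9°.
I₂ = I₁ cos²(43° − 9°) = 0.5 I₀ · cos²(34°) = 0.3437 I₀.
Ratio = 0.3437 / 0.09608 = 3.577.

I_new/I_old ≈ 3.58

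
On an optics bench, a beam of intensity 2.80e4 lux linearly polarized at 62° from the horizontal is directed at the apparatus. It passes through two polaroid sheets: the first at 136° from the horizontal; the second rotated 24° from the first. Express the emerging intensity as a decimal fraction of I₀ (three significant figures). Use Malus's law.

By Malus's law, I₁ = 2.80e4 lux · cos²(74°) = 2127 lux.
I₂ = I₁ · cos²(24°) = 2127 · 0.8346 = 1775 lux.
Transmitted fraction = 0.06341.

I/I₀ ≈ 0.0634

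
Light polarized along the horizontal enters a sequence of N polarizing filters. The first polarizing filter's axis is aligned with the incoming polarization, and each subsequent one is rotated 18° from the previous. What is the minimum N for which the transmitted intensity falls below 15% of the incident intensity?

First polarizer is aligned with the polarization: full transmission.
Each further stage multiplies by cos²(18°) = 0.9045.
After N polarizers: T = 0.9045^(N−1). Require T < 0.15 ⇒ N−1 > ln(0.15)/ln(0.9045) = 18.90, so N−1 ≥ 19 and N = 20.
Check: N=20 gives T = 0.1485 < 0.15; N=19 gives T = 0.1642.

N = 20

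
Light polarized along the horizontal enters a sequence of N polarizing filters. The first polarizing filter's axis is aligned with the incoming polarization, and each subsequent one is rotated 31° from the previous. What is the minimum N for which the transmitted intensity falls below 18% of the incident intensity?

First polarizer is aligned with the polarization: full transmission.
Each further stage multiplies by cos²(31°) = 0.7347.
After N polarizers: T = 0.7347^(N−1). Require T < 0.18 ⇒ N−1 > ln(0.18)/ln(0.7347) = 5.56, so N−1 ≥ 6 and N = 7.
Check: N=7 gives T = 0.1573 < 0.18; N=6 gives T = 0.2141.

N = 7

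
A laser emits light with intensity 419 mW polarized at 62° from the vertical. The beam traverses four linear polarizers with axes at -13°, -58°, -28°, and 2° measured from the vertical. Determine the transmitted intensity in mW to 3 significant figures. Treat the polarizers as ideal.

I₁ = 419 mW · cos²(75°) = 28.07 mW.
I₂ = I₁ · cos²(45°) = 28.07 · 0.5 = 14.03 mW.
I₃ = I₂ · cos²(30°) = 14.03 · 0.75 = 10.53 mW.
I₄ = I₃ · cos²(30°) = 10.53 · 0.75 = 7.894 mW.

I ≈ 7.89 mW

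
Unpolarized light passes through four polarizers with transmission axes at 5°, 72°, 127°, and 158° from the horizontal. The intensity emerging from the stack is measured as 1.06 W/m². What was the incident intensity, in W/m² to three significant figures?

Unpolarized light through the first polarizer → I₁ = ½ I₀, now polarized at 5°.
I₂ = I₁ cos²(72° − 5°) = 0.5 I₀ · cos²(67°) = 0.07634 I₀.
I₃ = I₂ cos²(127° − 72°) = 0.07634 I₀ · cos²(55°) = 0.02511 I₀.
I₄ = I₃ cos²(158° − 127°) = 0.02511 I₀ · cos²(31°) = 0.01845 I₀.
So 1.06 W/m² = 0.01845 I₀, giving I₀ = 1.06/0.01845 = 57.45 W/m².

I₀ ≈ 57.4 W/m²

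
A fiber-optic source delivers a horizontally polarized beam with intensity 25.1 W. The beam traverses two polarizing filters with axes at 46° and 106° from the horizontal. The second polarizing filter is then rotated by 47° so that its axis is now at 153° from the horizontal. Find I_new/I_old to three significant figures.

Before rotation:
By Malus's law, I₁ = I₀ cos²(46° − 0°) = I₀ cos²(46°) = 0.4826 I₀.
I₂ = I₁ cos²(106° − 46°) = 0.4826 I₀ · cos²(60°) = 0.1206 I₀.
After rotation:
I₁ = I₀ cos²(46° − 0°) = I₀ cos²(46°) = 0.4826 I₀.
Angle between axes 1 and 2: 73°. I₂ = 0.4826 I₀ · cos²(73°) = 0.04125 I₀.
Ratio = 0.04125 / 0.1206 = 0.3419.

I_new/I_old ≈ 0.342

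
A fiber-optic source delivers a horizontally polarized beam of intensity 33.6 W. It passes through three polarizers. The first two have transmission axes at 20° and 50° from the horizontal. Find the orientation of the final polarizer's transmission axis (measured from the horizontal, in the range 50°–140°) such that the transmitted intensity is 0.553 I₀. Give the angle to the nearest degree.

I₁ = I₀ cos²(20° − 0°) = I₀ cos²(20°) = 0.883 I₀.
I₂ = I₁ cos²(50° − 20°) = 0.883 I₀ · cos²(30°) = 0.6623 I₀.
Need I₃/I₀ = 0.553, so cos²(θ − 50°) = 0.553 / 0.6623 = 0.835.
θ − 50° = arccos(√0.835) = 24.0°, giving θ ≈ 50 + 24.0 = 74.0°.

θ ≈ 74°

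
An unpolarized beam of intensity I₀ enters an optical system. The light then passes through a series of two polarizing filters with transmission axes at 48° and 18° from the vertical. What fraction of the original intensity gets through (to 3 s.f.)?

≈ 0.375 I₀

Unpolarized light through the first polarizer → I₁ = ½ I₀, now polarized at 48°.
I₂ = I₁ cos²(18° − 48°) = 0.5 I₀ · cos²(30°) = 0.375 I₀.
Transmitted fraction = 0.375.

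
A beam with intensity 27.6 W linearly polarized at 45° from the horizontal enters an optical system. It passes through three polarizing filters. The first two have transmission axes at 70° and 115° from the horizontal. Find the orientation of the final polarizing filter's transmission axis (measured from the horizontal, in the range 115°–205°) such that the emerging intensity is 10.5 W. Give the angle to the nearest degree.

θ ≈ 131°

By Malus's law, I₁ = I₀ cos²(70° − 45°) = I₀ cos²(25°) = 0.8214 I₀.
I₂ = I₁ cos²(115° − 70°) = 0.8214 I₀ · cos²(45°) = 0.4107 I₀.
Target fraction: 10.5 / 27.6 W = 0.3804 of I₀.
Need I₃/I₀ = 0.3804, so cos²(θ − 115°) = 0.3804 / 0.4107 = 0.9263.
θ − 115° = arccos(√0.9263) = 15.8°, giving θ ≈ 115 + 15.8 = 130.8°.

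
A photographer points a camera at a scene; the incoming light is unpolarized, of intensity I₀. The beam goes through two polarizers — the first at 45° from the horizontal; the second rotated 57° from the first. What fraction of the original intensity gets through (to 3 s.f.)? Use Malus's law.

≈ 0.148 I₀

Unpolarized light through the first polarizer → I₁ = ½ I₀, now polarized at 45°.
I₂ = I₁ cos²(57°) = 0.5 · 0.2966 I₀ = 0.1483 I₀.
Transmitted fraction = 0.1483.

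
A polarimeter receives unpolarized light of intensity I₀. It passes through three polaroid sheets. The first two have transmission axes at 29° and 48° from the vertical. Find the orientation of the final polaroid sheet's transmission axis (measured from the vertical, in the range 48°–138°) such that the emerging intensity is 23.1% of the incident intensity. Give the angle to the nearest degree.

θ ≈ 92°

Unpolarized light through the first polarizer → I₁ = ½ I₀, now polarized at 29°.
I₂ = I₁ cos²(48° − 29°) = 0.5 I₀ · cos²(19°) = 0.447 I₀.
Need I₃/I₀ = 0.231, so cos²(θ − 48°) = 0.231 / 0.447 = 0.5168.
θ − 48° = arccos(√0.5168) = 44.0°, giving θ ≈ 48 + 44.0 = 92.0°.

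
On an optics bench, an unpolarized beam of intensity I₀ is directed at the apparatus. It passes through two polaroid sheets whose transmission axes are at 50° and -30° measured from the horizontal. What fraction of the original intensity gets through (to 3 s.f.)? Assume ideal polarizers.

≈ 0.0151 I₀

Unpolarized light through the first polarizer → I₁ = ½ I₀, now polarized at 50°.
I₂ = I₁ cos²(-30° − 50°) = 0.5 I₀ · cos²(80°) = 0.01508 I₀.
Transmitted fraction = 0.01508.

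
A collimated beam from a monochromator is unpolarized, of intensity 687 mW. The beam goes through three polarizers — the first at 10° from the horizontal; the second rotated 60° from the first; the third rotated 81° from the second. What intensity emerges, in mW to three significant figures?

Unpolarized light through the first polarizer → I₁ = 687 mW/2 = 343.5 mW, polarized at 10°.
I₂ = I₁ · cos²(60°) = 343.5 · 0.25 = 85.88 mW.
I₃ = I₂ · cos²(81°) = 85.88 · 0.02447 = 2.102 mW.

I ≈ 2.10 mW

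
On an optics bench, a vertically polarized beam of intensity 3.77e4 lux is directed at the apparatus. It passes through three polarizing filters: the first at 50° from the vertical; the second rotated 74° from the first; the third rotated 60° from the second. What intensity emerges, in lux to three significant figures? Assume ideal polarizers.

I ≈ 296 lux

I₁ = 3.77e4 lux · cos²(50°) = 1.558e+04 lux.
I₂ = I₁ · cos²(74°) = 1.558e+04 · 0.07598 = 1183 lux.
I₃ = I₂ · cos²(60°) = 1183 · 0.25 = 295.9 lux.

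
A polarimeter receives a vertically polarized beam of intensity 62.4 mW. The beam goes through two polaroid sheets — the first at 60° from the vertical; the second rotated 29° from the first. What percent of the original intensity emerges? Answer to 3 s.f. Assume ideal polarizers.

≈ 19.1%

By Malus's law, I₁ = 62.4 mW · cos²(60°) = 15.6 mW.
I₂ = I₁ · cos²(29°) = 15.6 · 0.765 = 11.93 mW.
That is 19.12% of the incident intensity.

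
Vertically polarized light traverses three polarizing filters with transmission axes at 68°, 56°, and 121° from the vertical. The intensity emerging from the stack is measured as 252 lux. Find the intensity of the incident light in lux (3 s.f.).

I₀ ≈ 1.05e4 lux

I₁ = I₀ cos²(68° − 0°) = I₀ cos²(68°) = 0.1403 I₀.
I₂ = I₁ cos²(56° − 68°) = 0.1403 I₀ · cos²(12°) = 0.1343 I₀.
I₃ = I₂ cos²(121° − 56°) = 0.1343 I₀ · cos²(65°) = 0.02398 I₀.
So 252 lux = 0.02398 I₀, giving I₀ = 252/0.02398 = 1.051e+04 lux.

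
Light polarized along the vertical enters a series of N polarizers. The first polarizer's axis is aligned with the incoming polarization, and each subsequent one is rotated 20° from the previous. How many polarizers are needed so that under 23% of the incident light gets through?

First polarizer is aligned with the polarization: full transmission.
Each further stage multiplies by cos²(20°) = 0.883.
After N polarizers: T = 0.883^(N−1). Require T < 0.23 ⇒ N−1 > ln(0.23)/ln(0.883) = 11.81, so N−1 ≥ 12 and N = 13.
Check: N=13 gives T = 0.2247 < 0.23; N=12 gives T = 0.2545.

N = 13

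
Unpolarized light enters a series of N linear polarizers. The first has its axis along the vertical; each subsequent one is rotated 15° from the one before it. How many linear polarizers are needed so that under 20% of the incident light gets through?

First polarizer halves the unpolarized light: factor 1/2.
Each further stage multiplies by cos²(15°) = 0.933.
After N polarizers: T = 0.5·0.933^(N−1). Require T < 0.20 ⇒ N−1 > ln(0.20/0.5)/ln(0.933) = 13.22, so N−1 ≥ 14 and N = 15.
Check: N=15 gives T = 0.1894 < 0.20; N=14 gives T = 0.203.

N = 15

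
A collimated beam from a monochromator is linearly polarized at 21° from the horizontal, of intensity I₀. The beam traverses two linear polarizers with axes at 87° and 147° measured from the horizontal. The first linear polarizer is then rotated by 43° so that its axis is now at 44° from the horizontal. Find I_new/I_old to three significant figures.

I_new/I_old ≈ 1.04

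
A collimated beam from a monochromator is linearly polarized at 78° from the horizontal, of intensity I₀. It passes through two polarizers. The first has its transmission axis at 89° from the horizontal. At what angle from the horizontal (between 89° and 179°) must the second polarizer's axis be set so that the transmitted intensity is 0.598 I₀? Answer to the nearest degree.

By Malus's law, I₁ = I₀ cos²(89° − 78°) = I₀ cos²(11°) = 0.9636 I₀.
Need I₂/I₀ = 0.598, so cos²(θ − 89°) = 0.598 / 0.9636 = 0.6206.
θ − 89° = arccos(√0.6206) = 38.0°, giving θ ≈ 89 + 38.0 = 127.0°.

θ ≈ 127°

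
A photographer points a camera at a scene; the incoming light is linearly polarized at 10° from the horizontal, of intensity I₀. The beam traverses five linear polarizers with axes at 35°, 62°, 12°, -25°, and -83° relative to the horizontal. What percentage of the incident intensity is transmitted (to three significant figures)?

I₁ = I₀ cos²(35° − 10°) = I₀ cos²(25°) = 0.8214 I₀.
I₂ = I₁ cos²(62° − 35°) = 0.8214 I₀ · cos²(27°) = 0.6521 I₀.
I₃ = I₂ cos²(12° − 62°) = 0.6521 I₀ · cos²(50°) = 0.2694 I₀.
I₄ = I₃ cos²(-25° − 12°) = 0.2694 I₀ · cos²(37°) = 0.1718 I₀.
I₅ = I₄ cos²(-83° + 25°) = 0.1718 I₀ · cos²(58°) = 0.04826 I₀.
That is 4.826% of the incident intensity.

≈ 4.83%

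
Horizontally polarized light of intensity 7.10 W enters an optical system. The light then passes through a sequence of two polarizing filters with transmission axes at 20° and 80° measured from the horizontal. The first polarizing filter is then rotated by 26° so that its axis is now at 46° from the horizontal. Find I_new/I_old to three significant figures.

Before rotation:
By Malus's law, I₁ = I₀ cos²(20° − 0°) = I₀ cos²(20°) = 0.883 I₀.
I₂ = I₁ cos²(80° − 20°) = 0.883 I₀ · cos²(60°) = 0.2208 I₀.
After rotation:
I₁ = I₀ cos²(46° − 0°) = I₀ cos²(46°) = 0.4826 I₀.
I₂ = I₁ cos²(80° − 46°) = 0.4826 I₀ · cos²(34°) = 0.3317 I₀.
Ratio = 0.3317 / 0.2208 = 1.502.

I_new/I_old ≈ 1.50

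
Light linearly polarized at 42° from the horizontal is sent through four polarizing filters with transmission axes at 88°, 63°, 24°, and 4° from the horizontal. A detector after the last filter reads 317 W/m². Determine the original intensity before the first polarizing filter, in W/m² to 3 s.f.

I₀ ≈ 1500 W/m²

I₁ = I₀ cos²(88° − 42°) = I₀ cos²(46°) = 0.4826 I₀.
I₂ = I₁ cos²(63° − 88°) = 0.4826 I₀ · cos²(25°) = 0.3964 I₀.
I₃ = I₂ cos²(24° − 63°) = 0.3964 I₀ · cos²(39°) = 0.2394 I₀.
I₄ = I₃ cos²(4° − 24°) = 0.2394 I₀ · cos²(20°) = 0.2114 I₀.
So 317 W/m² = 0.2114 I₀, giving I₀ = 317/0.2114 = 1500 W/m².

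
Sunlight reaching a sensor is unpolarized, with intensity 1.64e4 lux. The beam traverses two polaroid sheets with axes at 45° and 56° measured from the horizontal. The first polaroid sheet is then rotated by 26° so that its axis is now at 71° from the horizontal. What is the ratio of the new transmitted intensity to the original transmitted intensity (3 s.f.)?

I_new/I_old ≈ 0.968

Before rotation:
Unpolarized light through the first polarizer → I₁ = ½ I₀, now polarized at 45°.
I₂ = I₁ cos²(56° − 45°) = 0.5 I₀ · cos²(11°) = 0.4818 I₀.
After rotation:
Unpolarized light through the first polarizer → I₁ = ½ I₀, now polarized at 71°.
I₂ = I₁ cos²(56° − 71°) = 0.5 I₀ · cos²(15°) = 0.4665 I₀.
Ratio = 0.4665 / 0.4818 = 0.9683.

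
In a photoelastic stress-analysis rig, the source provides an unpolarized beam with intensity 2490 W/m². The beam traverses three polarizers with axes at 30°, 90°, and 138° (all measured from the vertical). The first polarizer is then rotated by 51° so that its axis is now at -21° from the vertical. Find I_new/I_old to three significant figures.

Before rotation:
Unpolarized light through the first polarizer → I₁ = ½ I₀, now polarized at 30°.
I₂ = I₁ cos²(90° − 30°) = 0.5 I₀ · cos²(60°) = 0.125 I₀.
I₃ = I₂ cos²(138° − 90°) = 0.125 I₀ · cos²(48°) = 0.05597 I₀.
After rotation:
Unpolarized light through the first polarizer → I₁ = ½ I₀, now polarized at -21°.
Angle between axes 1 and 2: 69°. I₂ = 0.5 I₀ · cos²(69°) = 0.06421 I₀.
I₃ = I₂ cos²(138° − 90°) = 0.06421 I₀ · cos²(48°) = 0.02875 I₀.
Ratio = 0.02875 / 0.05597 = 0.5137.

I_new/I_old ≈ 0.514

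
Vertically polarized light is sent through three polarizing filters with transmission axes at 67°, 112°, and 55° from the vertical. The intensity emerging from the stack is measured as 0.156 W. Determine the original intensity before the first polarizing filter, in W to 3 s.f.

I₀ ≈ 6.89 W

By Malus's law, I₁ = I₀ cos²(67° − 0°) = I₀ cos²(67°) = 0.1527 I₀.
I₂ = I₁ cos²(112° − 67°) = 0.1527 I₀ · cos²(45°) = 0.07634 I₀.
I₃ = I₂ cos²(55° − 112°) = 0.07634 I₀ · cos²(57°) = 0.02264 I₀.
So 0.156 W = 0.02264 I₀, giving I₀ = 0.156/0.02264 = 6.889 W.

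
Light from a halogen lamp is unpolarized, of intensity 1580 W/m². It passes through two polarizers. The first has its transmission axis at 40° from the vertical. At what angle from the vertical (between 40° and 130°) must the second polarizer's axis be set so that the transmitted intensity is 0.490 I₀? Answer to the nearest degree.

Unpolarized light through the first polarizer → I₁ = ½ I₀, now polarized at 40°.
Need I₂/I₀ = 0.49, so cos²(θ − 40°) = 0.49 / 0.5 = 0.98.
θ − 40° = arccos(√0.98) = 8.1°, giving θ ≈ 40 + 8.1 = 48.1°.

θ ≈ 48°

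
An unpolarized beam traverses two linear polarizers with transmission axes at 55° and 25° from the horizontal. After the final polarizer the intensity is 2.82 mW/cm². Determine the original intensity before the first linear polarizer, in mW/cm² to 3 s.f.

I₀ ≈ 7.52 mW/cm²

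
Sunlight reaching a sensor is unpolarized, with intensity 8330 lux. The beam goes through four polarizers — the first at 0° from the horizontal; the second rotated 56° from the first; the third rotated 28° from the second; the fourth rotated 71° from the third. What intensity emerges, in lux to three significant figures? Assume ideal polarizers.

Unpolarized light through the first polarizer → I₁ = 8330 lux/2 = 4165 lux, polarized at 0°.
I₂ = I₁ · cos²(56°) = 4165 · 0.3127 = 1302 lux.
I₃ = I₂ · cos²(28°) = 1302 · 0.7796 = 1015 lux.
I₄ = I₃ · cos²(71°) = 1015 · 0.106 = 107.6 lux.

I ≈ 108 lux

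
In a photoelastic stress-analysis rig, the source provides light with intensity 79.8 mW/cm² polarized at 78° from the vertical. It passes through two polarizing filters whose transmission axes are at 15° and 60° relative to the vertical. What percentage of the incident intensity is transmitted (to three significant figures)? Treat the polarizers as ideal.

≈ 10.3%

I₁ = 79.8 mW/cm² · cos²(63°) = 16.45 mW/cm².
I₂ = I₁ · cos²(45°) = 16.45 · 0.5 = 8.224 mW/cm².
That is 10.31% of the incident intensity.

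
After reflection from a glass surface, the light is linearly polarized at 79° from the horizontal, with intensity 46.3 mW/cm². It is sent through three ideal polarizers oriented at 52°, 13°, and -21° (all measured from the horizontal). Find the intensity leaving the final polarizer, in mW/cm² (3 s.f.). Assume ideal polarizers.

I ≈ 15.3 mW/cm²

I₁ = 46.3 mW/cm² · cos²(27°) = 36.76 mW/cm².
I₂ = I₁ · cos²(39°) = 36.76 · 0.604 = 22.2 mW/cm².
I₃ = I₂ · cos²(34°) = 22.2 · 0.6873 = 15.26 mW/cm².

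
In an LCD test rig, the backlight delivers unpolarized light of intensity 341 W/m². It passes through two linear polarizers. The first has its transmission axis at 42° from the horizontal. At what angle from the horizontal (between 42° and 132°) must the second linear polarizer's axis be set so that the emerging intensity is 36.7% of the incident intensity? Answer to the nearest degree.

θ ≈ 73°

Unpolarized light through the first polarizer → I₁ = ½ I₀, now polarized at 42°.
Need I₂/I₀ = 0.367, so cos²(θ − 42°) = 0.367 / 0.5 = 0.734.
θ − 42° = arccos(√0.734) = 31.0°, giving θ ≈ 42 + 31.0 = 73.0°.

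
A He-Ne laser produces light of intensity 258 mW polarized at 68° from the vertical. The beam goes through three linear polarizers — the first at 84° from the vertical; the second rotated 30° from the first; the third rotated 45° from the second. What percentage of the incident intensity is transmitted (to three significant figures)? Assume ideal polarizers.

≈ 34.7%

By Malus's law, I₁ = 258 mW · cos²(16°) = 238.4 mW.
I₂ = I₁ · cos²(30°) = 238.4 · 0.75 = 178.8 mW.
I₃ = I₂ · cos²(45°) = 178.8 · 0.5 = 89.4 mW.
That is 34.65% of the incident intensity.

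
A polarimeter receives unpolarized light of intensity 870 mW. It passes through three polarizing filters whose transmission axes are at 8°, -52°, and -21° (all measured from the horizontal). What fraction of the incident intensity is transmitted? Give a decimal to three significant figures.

I/I₀ ≈ 0.0918

Unpolarized light through the first polarizer → I₁ = 870 mW/2 = 435 mW, polarized at 8°.
I₂ = I₁ · cos²(60°) = 435 · 0.25 = 108.8 mW.
I₃ = I₂ · cos²(31°) = 108.8 · 0.7347 = 79.9 mW.
Transmitted fraction = 0.09184.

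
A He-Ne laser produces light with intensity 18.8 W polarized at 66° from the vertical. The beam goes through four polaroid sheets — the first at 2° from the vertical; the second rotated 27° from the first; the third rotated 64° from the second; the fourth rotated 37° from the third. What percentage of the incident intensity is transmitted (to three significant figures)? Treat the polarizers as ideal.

≈ 1.87%

I₁ = 18.8 W · cos²(64°) = 3.613 W.
I₂ = I₁ · cos²(27°) = 3.613 · 0.7939 = 2.868 W.
I₃ = I₂ · cos²(64°) = 2.868 · 0.1922 = 0.5512 W.
I₄ = I₃ · cos²(37°) = 0.5512 · 0.6378 = 0.3515 W.
That is 1.87% of the incident intensity.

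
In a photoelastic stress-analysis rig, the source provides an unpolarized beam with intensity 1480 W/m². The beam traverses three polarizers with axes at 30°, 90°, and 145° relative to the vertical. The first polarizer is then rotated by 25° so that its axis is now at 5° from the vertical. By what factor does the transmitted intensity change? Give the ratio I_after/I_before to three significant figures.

I_new/I_old ≈ 0.0304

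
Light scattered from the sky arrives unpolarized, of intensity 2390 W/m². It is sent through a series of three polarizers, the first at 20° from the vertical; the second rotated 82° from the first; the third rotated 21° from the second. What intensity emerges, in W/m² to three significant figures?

I ≈ 20.2 W/m²

Unpolarized light through the first polarizer → I₁ = 2390 W/m²/2 = 1195 W/m², polarized at 20°.
I₂ = I₁ · cos²(82°) = 1195 · 0.01937 = 23.15 W/m².
I₃ = I₂ · cos²(21°) = 23.15 · 0.8716 = 20.17 W/m².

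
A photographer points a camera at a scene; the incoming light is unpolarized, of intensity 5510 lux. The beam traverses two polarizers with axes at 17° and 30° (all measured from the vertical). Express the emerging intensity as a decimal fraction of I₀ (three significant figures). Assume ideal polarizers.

I/I₀ ≈ 0.475

Unpolarized light through the first polarizer → I₁ = 5510 lux/2 = 2755 lux, polarized at 17°.
I₂ = I₁ · cos²(13°) = 2755 · 0.9494 = 2616 lux.
Transmitted fraction = 0.4747.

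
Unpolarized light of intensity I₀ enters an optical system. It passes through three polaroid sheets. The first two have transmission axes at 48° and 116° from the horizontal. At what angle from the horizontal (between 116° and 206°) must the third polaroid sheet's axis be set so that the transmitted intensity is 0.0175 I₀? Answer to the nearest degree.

Unpolarized light through the first polarizer → I₁ = ½ I₀, now polarized at 48°.
I₂ = I₁ cos²(116° − 48°) = 0.5 I₀ · cos²(68°) = 0.07017 I₀.
Need I₃/I₀ = 0.0175, so cos²(θ − 116°) = 0.0175 / 0.07017 = 0.2494.
θ − 116° = arccos(√0.2494) = 60.0°, giving θ ≈ 116 + 60.0 = 176.0°.

θ ≈ 176°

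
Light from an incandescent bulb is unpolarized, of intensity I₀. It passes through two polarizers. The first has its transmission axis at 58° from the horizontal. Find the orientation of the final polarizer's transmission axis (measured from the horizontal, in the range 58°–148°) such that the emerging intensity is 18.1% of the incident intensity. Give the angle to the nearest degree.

Unpolarized light through the first polarizer → I₁ = ½ I₀, now polarized at 58°.
Need I₂/I₀ = 0.181, so cos²(θ − 58°) = 0.181 / 0.5 = 0.362.
θ − 58° = arccos(√0.362) = 53.0°, giving θ ≈ 58 + 53.0 = 111.0°.

θ ≈ 111°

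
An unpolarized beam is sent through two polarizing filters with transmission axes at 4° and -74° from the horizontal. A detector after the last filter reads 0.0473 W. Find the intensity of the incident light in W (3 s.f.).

Unpolarized light through the first polarizer → I₁ = ½ I₀, now polarized at 4°.
I₂ = I₁ cos²(-74° − 4°) = 0.5 I₀ · cos²(78°) = 0.02161 I₀.
So 0.0473 W = 0.02161 I₀, giving I₀ = 0.0473/0.02161 = 2.188 W.

I₀ ≈ 2.19 W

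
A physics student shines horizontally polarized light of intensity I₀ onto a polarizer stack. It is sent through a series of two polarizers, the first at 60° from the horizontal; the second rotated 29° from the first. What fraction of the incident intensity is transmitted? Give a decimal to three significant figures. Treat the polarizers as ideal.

≈ 0.191 I₀

I₁ = I₀ cos²(60° − 0°) = I₀ cos²(60°) = 0.25 I₀.
I₂ = I₁ cos²(29°) = 0.25 · 0.765 I₀ = 0.1912 I₀.
Transmitted fraction = 0.1912.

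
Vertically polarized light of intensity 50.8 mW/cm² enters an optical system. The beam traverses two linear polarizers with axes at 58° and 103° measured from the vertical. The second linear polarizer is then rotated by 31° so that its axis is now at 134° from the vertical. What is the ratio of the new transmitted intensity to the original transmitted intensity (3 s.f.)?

I_new/I_old ≈ 0.117

Before rotation:
By Malus's law, I₁ = I₀ cos²(58° − 0°) = I₀ cos²(58°) = 0.2808 I₀.
I₂ = I₁ cos²(103° − 58°) = 0.2808 I₀ · cos²(45°) = 0.1404 I₀.
After rotation:
I₁ = I₀ cos²(58° − 0°) = I₀ cos²(58°) = 0.2808 I₀.
I₂ = I₁ cos²(134° − 58°) = 0.2808 I₀ · cos²(76°) = 0.01644 I₀.
Ratio = 0.01644 / 0.1404 = 0.1171.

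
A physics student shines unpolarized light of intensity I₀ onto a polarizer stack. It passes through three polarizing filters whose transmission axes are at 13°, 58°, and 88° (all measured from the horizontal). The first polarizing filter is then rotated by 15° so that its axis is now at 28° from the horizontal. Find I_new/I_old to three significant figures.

Before rotation:
Unpolarized light through the first polarizer → I₁ = ½ I₀, now polarized at 13°.
I₂ = I₁ cos²(58° − 13°) = 0.5 I₀ · cos²(45°) = 0.25 I₀.
I₃ = I₂ cos²(88° − 58°) = 0.25 I₀ · cos²(30°) = 0.1875 I₀.
After rotation:
Unpolarized light through the first polarizer → I₁ = ½ I₀, now polarized at 28°.
I₂ = I₁ cos²(58° − 28°) = 0.5 I₀ · cos²(30°) = 0.375 I₀.
I₃ = I₂ cos²(88° − 58°) = 0.375 I₀ · cos²(30°) = 0.2813 I₀.
Ratio = 0.2813 / 0.1875 = 1.5.

I_new/I_old ≈ 1.50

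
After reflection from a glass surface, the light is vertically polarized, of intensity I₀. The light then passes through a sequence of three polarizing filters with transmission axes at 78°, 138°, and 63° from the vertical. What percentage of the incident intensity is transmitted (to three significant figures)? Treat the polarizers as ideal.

≈ 0.0724%

I₁ = I₀ cos²(78° − 0°) = I₀ cos²(78°) = 0.04323 I₀.
I₂ = I₁ cos²(138° − 78°) = 0.04323 I₀ · cos²(60°) = 0.01081 I₀.
I₃ = I₂ cos²(63° − 138°) = 0.01081 I₀ · cos²(75°) = 0.0007239 I₀.
That is 0.07239% of the incident intensity.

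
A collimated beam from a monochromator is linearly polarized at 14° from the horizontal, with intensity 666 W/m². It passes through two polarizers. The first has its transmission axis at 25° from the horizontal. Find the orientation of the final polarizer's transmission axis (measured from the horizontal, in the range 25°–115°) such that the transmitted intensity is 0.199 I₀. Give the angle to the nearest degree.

θ ≈ 88°

I₁ = I₀ cos²(25° − 14°) = I₀ cos²(11°) = 0.9636 I₀.
Need I₂/I₀ = 0.199, so cos²(θ − 25°) = 0.199 / 0.9636 = 0.2065.
θ − 25° = arccos(√0.2065) = 63.0°, giving θ ≈ 25 + 63.0 = 88.0°.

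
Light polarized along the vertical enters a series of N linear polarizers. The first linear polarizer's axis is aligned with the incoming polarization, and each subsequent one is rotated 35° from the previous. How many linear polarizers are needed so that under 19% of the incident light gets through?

First polarizer is aligned with the polarization: full transmission.
Each further stage multiplies by cos²(35°) = 0.671.
After N polarizers: T = 0.671^(N−1). Require T < 0.19 ⇒ N−1 > ln(0.19)/ln(0.671) = 4.16, so N−1 ≥ 5 and N = 6.
Check: N=6 gives T = 0.136 < 0.19; N=5 gives T = 0.2027.

N = 6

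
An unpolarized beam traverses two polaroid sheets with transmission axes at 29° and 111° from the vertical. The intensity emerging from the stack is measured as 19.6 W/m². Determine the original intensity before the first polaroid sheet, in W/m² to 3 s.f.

Unpolarized light through the first polarizer → I₁ = ½ I₀, now polarized at 29°.
I₂ = I₁ cos²(111° − 29°) = 0.5 I₀ · cos²(82°) = 0.009685 I₀.
So 19.6 W/m² = 0.009685 I₀, giving I₀ = 19.6/0.009685 = 2024 W/m².

I₀ ≈ 2020 W/m²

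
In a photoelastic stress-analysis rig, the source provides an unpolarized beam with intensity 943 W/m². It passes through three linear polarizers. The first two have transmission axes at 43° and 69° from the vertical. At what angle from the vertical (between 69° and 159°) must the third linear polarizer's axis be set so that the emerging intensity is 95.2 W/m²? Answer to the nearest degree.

θ ≈ 129°

Unpolarized light through the first polarizer → I₁ = ½ I₀, now polarized at 43°.
I₂ = I₁ cos²(69° − 43°) = 0.5 I₀ · cos²(26°) = 0.4039 I₀.
Target fraction: 95.2 / 943 W/m² = 0.101 of I₀.
Need I₃/I₀ = 0.101, so cos²(θ − 69°) = 0.101 / 0.4039 = 0.2499.
θ − 69° = arccos(√0.2499) = 60.0°, giving θ ≈ 69 + 60.0 = 129.0°.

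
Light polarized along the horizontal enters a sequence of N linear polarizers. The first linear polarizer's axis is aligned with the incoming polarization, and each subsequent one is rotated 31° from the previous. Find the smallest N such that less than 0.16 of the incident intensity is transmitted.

N = 7

First polarizer is aligned with the polarization: full transmission.
Each further stage multiplies by cos²(31°) = 0.7347.
After N polarizers: T = 0.7347^(N−1). Require T < 0.16 ⇒ N−1 > ln(0.16)/ln(0.7347) = 5.95, so N−1 ≥ 6 and N = 7.
Check: N=7 gives T = 0.1573 < 0.16; N=6 gives T = 0.2141.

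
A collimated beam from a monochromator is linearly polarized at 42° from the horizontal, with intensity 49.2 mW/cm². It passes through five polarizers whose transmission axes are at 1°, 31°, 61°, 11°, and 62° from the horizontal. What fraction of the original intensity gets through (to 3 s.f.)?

I₁ = 49.2 mW/cm² · cos²(41°) = 28.02 mW/cm².
I₂ = I₁ · cos²(30°) = 28.02 · 0.75 = 21.02 mW/cm².
I₃ = I₂ · cos²(30°) = 21.02 · 0.75 = 15.76 mW/cm².
I₄ = I₃ · cos²(50°) = 15.76 · 0.4132 = 6.513 mW/cm².
I₅ = I₄ · cos²(51°) = 6.513 · 0.396 = 2.579 mW/cm².
Transmitted fraction = 0.05243.

I/I₀ ≈ 0.0524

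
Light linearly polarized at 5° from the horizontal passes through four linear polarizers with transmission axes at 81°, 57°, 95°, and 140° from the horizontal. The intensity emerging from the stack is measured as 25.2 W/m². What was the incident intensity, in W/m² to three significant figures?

I₁ = I₀ cos²(81° − 5°) = I₀ cos²(76°) = 0.05853 I₀.
I₂ = I₁ cos²(57° − 81°) = 0.05853 I₀ · cos²(24°) = 0.04884 I₀.
I₃ = I₂ cos²(95° − 57°) = 0.04884 I₀ · cos²(38°) = 0.03033 I₀.
I₄ = I₃ cos²(140° − 95°) = 0.03033 I₀ · cos²(45°) = 0.01517 I₀.
So 25.2 W/m² = 0.01517 I₀, giving I₀ = 25.2/0.01517 = 1662 W/m².

I₀ ≈ 1660 W/m²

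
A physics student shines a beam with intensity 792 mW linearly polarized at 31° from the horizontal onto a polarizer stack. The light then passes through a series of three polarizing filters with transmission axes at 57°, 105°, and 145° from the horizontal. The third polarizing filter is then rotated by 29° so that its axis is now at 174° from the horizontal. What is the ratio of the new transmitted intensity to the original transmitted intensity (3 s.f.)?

Before rotation:
By Malus's law, I₁ = I₀ cos²(57° − 31°) = I₀ cos²(26°) = 0.8078 I₀.
I₂ = I₁ cos²(105° − 57°) = 0.8078 I₀ · cos²(48°) = 0.3617 I₀.
I₃ = I₂ cos²(145° − 105°) = 0.3617 I₀ · cos²(40°) = 0.2123 I₀.
After rotation:
I₁ = I₀ cos²(57° − 31°) = I₀ cos²(26°) = 0.8078 I₀.
I₂ = I₁ cos²(105° − 57°) = 0.8078 I₀ · cos²(48°) = 0.3617 I₀.
I₃ = I₂ cos²(174° − 105°) = 0.3617 I₀ · cos²(69°) = 0.04645 I₀.
Ratio = 0.04645 / 0.2123 = 0.2189.

I_new/I_old ≈ 0.219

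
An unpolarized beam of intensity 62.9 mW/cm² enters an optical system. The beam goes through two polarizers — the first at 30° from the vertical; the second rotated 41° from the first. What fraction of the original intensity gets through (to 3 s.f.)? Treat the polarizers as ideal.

I/I₀ ≈ 0.285

Unpolarized light through the first polarizer → I₁ = 62.9 mW/cm²/2 = 31.45 mW/cm², polarized at 30°.
I₂ = I₁ · cos²(41°) = 31.45 · 0.5696 = 17.91 mW/cm².
Transmitted fraction = 0.2848.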